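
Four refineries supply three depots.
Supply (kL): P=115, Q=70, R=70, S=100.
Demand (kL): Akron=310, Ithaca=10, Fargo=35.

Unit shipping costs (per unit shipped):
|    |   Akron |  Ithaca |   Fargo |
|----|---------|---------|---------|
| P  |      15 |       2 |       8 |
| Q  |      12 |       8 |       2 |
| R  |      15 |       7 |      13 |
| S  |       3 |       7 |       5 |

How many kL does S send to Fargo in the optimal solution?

0

The minimum-cost plan:
  P–Akron: 105 × 15 = 1575
  P–Ithaca: 10 × 2 = 20
  Q–Akron: 35 × 12 = 420
  Q–Fargo: 35 × 2 = 70
  R–Akron: 70 × 15 = 1050
  S–Akron: 100 × 3 = 300
Total cost = 3435.
The route S→Fargo is not used.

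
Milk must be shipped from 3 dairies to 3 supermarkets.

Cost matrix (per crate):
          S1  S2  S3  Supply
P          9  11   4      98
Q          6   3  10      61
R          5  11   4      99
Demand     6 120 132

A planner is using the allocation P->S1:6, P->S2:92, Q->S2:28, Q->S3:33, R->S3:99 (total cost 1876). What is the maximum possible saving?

486

Current plan cost = 6·9 + 92·11 + 28·3 + 33·10 + 99·4 = 1876.
Optimal plan:
  P->S2: 59 × 11 = 649
  P->S3: 39 × 4 = 156
  Q->S2: 61 × 3 = 183
  R->S1: 6 × 5 = 30
  R->S3: 93 × 4 = 372
Optimal cost = 1390.
Saving = 1876 − 1390 = 486.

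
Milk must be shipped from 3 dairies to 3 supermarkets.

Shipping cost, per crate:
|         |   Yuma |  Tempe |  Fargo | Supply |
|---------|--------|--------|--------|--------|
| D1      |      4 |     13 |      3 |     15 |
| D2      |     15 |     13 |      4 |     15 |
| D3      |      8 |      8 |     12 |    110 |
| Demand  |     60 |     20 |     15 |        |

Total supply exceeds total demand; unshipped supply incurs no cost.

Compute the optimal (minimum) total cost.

640

A cheapest plan:
  D1->Yuma: 15 crates
  D2->Fargo: 15 crates
  D3->Yuma: 45 crates
  D3->Tempe: 20 crates
Total cost = 640.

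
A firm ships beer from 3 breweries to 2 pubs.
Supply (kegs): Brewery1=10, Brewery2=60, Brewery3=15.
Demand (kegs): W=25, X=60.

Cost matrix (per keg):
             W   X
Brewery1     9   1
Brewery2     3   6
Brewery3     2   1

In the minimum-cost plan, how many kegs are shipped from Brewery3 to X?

Solving gives:
  Brewery1->X: 10 × 1 = 10
  Brewery2->W: 25 × 3 = 75
  Brewery2->X: 35 × 6 = 210
  Brewery3->X: 15 × 1 = 15
Total cost = 310.
So Brewery3→X carries 15 kegs.

15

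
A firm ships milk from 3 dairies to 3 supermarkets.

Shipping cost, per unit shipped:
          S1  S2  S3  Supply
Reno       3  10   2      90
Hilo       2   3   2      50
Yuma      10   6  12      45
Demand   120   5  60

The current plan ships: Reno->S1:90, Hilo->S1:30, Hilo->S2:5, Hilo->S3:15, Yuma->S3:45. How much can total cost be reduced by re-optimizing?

Current plan cost = 90·3 + 30·2 + 5·3 + 15·2 + 45·12 = 915.
Optimal plan:
  Reno to S1: 30 × 3 = 90
  Reno to S3: 60 × 2 = 120
  Hilo to S1: 50 × 2 = 100
  Yuma to S1: 40 × 10 = 400
  Yuma to S2: 5 × 6 = 30
Optimal cost = 740.
Saving = 915 − 740 = 175.

175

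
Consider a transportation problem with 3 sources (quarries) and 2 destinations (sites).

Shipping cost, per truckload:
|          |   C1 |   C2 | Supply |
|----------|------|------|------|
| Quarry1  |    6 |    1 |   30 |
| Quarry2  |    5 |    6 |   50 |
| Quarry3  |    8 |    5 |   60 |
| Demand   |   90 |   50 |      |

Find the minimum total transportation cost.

700

A cheapest plan:
  Quarry1 to C2: 30 × 1 = 30
  Quarry2 to C1: 50 × 5 = 250
  Quarry3 to C1: 40 × 8 = 320
  Quarry3 to C2: 20 × 5 = 100
Total = 30 + 250 + 320 + 100 = 700.
(Supply check: Quarry1 ships 30; Quarry2 ships 50; Quarry3 ships 60.)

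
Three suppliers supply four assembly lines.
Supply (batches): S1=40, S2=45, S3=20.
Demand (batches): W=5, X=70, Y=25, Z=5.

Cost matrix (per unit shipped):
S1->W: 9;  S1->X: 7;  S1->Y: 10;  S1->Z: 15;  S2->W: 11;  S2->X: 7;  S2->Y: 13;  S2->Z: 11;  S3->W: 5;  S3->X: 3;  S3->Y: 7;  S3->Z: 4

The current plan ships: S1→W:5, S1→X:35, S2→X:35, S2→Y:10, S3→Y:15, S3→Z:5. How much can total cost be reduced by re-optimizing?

Current plan cost = 5·9 + 35·7 + 35·7 + 10·13 + 15·7 + 5·4 = 790.
Optimal plan:
  S1→X: 15 batches
  S1→Y: 25 batches
  S2→X: 45 batches
  S3→W: 5 batches
  S3→X: 10 batches
  S3→Z: 5 batches
Optimal cost = 745.
Saving = 790 − 745 = 45.

45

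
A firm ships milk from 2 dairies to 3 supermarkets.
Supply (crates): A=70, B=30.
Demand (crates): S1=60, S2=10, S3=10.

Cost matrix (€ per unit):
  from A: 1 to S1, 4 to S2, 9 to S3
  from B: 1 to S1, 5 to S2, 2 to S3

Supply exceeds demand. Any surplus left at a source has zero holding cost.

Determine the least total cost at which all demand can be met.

120

One minimum-cost allocation:
  A→S1: 40 × €1 = €40
  A→S2: 10 × €4 = €40
  B→S1: 20 × €1 = €20
  B→S3: 10 × €2 = €20
Total = 40 + 40 + 20 + 20 = €120.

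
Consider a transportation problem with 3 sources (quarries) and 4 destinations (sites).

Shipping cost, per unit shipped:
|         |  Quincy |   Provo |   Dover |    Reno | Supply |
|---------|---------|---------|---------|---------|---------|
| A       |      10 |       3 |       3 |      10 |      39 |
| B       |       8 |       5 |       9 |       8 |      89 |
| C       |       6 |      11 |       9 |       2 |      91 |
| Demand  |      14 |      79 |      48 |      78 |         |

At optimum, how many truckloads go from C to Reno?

Optimal shipments:
  A to Dover: 39 × 3 = 117
  B to Quincy: 1 × 8 = 8
  B to Provo: 79 × 5 = 395
  B to Dover: 9 × 9 = 81
  C to Quincy: 13 × 6 = 78
  C to Reno: 78 × 2 = 156
Total cost = 835.
So C→Reno carries 78 truckloads.

78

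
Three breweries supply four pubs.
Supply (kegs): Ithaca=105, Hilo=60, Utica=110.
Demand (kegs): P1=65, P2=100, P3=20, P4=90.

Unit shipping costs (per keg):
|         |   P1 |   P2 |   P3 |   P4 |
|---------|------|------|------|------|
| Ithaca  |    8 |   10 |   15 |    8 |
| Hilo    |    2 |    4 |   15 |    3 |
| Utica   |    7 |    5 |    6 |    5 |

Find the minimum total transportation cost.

1550

One minimum-cost allocation:
  Ithaca→P1: 5 × 8 = 40
  Ithaca→P2: 10 × 10 = 100
  Ithaca→P4: 90 × 8 = 720
  Hilo→P1: 60 × 2 = 120
  Utica→P2: 90 × 5 = 450
  Utica→P3: 20 × 6 = 120
Total = 40 + 100 + 720 + 120 + 450 + 120 = 1550.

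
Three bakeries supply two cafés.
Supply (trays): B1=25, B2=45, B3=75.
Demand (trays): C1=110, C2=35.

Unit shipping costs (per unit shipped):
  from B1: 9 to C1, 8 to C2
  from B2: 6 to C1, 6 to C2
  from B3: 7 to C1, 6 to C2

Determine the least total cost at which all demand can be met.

985

Optimal allocation:
  B1→C1: 25 × 9 = 225
  B2→C1: 45 × 6 = 270
  B3→C1: 40 × 7 = 280
  B3→C2: 35 × 6 = 210
Total = 225 + 270 + 280 + 210 = 985.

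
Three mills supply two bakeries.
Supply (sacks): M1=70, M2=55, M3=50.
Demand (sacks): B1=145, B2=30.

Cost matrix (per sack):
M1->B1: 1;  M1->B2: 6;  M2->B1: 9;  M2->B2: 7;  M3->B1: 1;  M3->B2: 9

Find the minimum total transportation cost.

A cheapest plan:
  M1 to B1: 70 × 1 = 70
  M2 to B1: 25 × 9 = 225
  M2 to B2: 30 × 7 = 210
  M3 to B1: 50 × 1 = 50
Total = 70 + 225 + 210 + 50 = 555.

555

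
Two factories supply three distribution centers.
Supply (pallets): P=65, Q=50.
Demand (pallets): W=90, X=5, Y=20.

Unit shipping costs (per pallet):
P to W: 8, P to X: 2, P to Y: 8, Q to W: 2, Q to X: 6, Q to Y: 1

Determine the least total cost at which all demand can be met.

An optimal shipping plan:
  P to W: 60 × 8 = 480
  P to X: 5 × 2 = 10
  Q to W: 30 × 2 = 60
  Q to Y: 20 × 1 = 20
Total = 480 + 10 + 60 + 20 = 570.

570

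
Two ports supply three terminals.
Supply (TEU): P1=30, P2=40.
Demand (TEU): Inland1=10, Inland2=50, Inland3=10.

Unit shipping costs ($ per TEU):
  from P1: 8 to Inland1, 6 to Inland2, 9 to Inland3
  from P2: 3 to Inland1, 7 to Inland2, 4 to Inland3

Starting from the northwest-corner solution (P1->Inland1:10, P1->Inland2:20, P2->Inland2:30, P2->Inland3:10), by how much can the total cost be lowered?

Current plan cost = 10·8 + 20·6 + 30·7 + 10·4 = $450.
Optimal plan:
  P1->Inland2: 30 × $6 = $180
  P2->Inland1: 10 × $3 = $30
  P2->Inland2: 20 × $7 = $140
  P2->Inland3: 10 × $4 = $40
Optimal cost = $390.
Saving = 450 − 390 = $60.

60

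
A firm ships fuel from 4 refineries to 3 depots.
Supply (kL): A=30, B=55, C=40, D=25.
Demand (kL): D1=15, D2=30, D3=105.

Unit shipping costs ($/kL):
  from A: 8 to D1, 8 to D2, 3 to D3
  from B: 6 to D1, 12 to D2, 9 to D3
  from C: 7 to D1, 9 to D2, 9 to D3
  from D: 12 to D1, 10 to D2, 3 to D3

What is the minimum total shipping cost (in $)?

975

Optimal allocation:
  A→D3: 30 × $3 = $90
  B→D1: 15 × $6 = $90
  B→D3: 40 × $9 = $360
  C→D2: 30 × $9 = $270
  C→D3: 10 × $9 = $90
  D→D3: 25 × $3 = $75
Total = 90 + 90 + 360 + 270 + 90 + 75 = $975.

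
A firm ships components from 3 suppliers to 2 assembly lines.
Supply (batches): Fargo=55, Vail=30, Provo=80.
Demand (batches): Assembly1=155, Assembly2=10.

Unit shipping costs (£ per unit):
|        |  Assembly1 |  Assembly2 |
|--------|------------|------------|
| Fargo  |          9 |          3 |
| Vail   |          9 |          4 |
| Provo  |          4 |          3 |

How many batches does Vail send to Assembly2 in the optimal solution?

0

Solving gives:
  Fargo→Assembly1: 45 × £9 = £405
  Fargo→Assembly2: 10 × £3 = £30
  Vail→Assembly1: 30 × £9 = £270
  Provo→Assembly1: 80 × £4 = £320
Total cost = £1025.
The route Vail→Assembly2 is not used.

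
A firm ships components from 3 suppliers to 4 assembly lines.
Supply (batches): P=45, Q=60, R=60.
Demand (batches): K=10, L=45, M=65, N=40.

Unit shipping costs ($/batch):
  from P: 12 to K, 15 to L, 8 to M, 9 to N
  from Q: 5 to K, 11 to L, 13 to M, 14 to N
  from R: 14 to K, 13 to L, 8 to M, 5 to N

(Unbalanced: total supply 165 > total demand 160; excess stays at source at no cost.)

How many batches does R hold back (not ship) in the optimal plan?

An optimal plan:
  P–M: 45 × $8 = $360
  Q–K: 10 × $5 = $50
  Q–L: 45 × $11 = $495
  R–M: 20 × $8 = $160
  R–N: 40 × $5 = $200
Total cost = $1265.
R ships 60 of its 60, leaving 0.

0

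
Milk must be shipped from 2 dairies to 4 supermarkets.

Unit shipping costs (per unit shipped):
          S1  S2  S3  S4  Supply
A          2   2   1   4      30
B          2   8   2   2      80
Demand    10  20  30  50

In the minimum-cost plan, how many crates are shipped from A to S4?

The minimum-cost plan:
  A→S2: 20 × 2 = 40
  A→S3: 10 × 1 = 10
  B→S1: 10 × 2 = 20
  B→S3: 20 × 2 = 40
  B→S4: 50 × 2 = 100
Total cost = 210.
The route A→S4 is not used.

0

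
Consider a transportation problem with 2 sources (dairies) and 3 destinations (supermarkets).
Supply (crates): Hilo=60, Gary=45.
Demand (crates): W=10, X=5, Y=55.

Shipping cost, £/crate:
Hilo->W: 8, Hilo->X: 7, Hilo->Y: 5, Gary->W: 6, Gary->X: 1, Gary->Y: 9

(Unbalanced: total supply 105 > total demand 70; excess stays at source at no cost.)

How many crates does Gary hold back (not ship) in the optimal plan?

An optimal plan:
  Hilo to Y: 55 × £5 = £275
  Gary to W: 10 × £6 = £60
  Gary to X: 5 × £1 = £5
Total cost = £340.
Gary ships 15 of its 45, leaving 30.

30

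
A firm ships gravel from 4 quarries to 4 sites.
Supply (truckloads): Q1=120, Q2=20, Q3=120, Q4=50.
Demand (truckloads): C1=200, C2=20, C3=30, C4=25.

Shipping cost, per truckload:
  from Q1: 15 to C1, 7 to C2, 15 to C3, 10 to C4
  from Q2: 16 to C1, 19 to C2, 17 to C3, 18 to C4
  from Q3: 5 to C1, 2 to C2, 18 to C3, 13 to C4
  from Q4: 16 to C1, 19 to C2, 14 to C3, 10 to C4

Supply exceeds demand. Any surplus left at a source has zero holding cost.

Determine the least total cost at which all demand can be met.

2610

Optimal allocation:
  Q1->C1: 80 truckloads
  Q1->C2: 20 truckloads
  Q1->C4: 20 truckloads
  Q3->C1: 120 truckloads
  Q4->C3: 30 truckloads
  Q4->C4: 5 truckloads
Total cost = 2610.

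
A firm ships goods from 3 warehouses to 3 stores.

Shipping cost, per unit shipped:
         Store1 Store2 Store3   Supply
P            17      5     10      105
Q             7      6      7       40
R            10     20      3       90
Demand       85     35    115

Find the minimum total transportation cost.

One minimum-cost allocation:
  P→Store2: 35 × 5 = 175
  P→Store3: 70 × 10 = 700
  Q→Store1: 40 × 7 = 280
  R→Store1: 45 × 10 = 450
  R→Store3: 45 × 3 = 135
Total = 175 + 700 + 280 + 450 + 135 = 1740.
(Supply check: P ships 105; Q ships 40; R ships 90.)

1740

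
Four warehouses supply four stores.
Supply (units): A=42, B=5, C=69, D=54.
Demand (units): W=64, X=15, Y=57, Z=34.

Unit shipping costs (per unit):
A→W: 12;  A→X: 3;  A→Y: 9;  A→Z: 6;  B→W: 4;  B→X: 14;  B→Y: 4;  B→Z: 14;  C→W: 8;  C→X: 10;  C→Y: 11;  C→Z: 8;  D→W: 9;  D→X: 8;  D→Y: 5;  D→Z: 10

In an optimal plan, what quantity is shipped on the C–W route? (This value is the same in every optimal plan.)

62

Solving gives:
  A to X: 15 × 3 = 45
  A to Z: 27 × 6 = 162
  B to W: 2 × 4 = 8
  B to Y: 3 × 4 = 12
  C to W: 62 × 8 = 496
  C to Z: 7 × 8 = 56
  D to Y: 54 × 5 = 270
Total cost = 1049.
So C→W carries 62 units.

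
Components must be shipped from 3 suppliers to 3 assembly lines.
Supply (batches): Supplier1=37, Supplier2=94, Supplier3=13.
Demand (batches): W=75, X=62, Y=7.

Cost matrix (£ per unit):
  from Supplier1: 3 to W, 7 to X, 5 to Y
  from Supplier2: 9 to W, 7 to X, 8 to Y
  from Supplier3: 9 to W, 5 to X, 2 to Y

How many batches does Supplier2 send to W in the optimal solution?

38

Solving gives:
  Supplier1->W: 37 × £3 = £111
  Supplier2->W: 38 × £9 = £342
  Supplier2->X: 56 × £7 = £392
  Supplier3->X: 6 × £5 = £30
  Supplier3->Y: 7 × £2 = £14
Total cost = £889.
So Supplier2→W carries 38 batches.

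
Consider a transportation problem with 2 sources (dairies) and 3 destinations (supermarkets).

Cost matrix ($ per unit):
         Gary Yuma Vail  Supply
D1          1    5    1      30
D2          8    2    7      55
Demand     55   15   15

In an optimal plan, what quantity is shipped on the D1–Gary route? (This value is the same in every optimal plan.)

30

Solving gives:
  D1–Gary: 30 crates
  D2–Gary: 25 crates
  D2–Yuma: 15 crates
  D2–Vail: 15 crates
Total cost = $365.
So D1→Gary carries 30 crates.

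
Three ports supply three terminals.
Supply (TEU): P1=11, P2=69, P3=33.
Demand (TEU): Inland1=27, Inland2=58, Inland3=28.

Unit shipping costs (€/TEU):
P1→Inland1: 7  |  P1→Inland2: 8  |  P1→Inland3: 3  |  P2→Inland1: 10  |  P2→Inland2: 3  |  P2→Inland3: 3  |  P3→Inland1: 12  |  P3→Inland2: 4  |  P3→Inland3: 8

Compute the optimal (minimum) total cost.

528

A cheapest plan:
  P1->Inland1: 11 × €7 = €77
  P2->Inland1: 16 × €10 = €160
  P2->Inland2: 25 × €3 = €75
  P2->Inland3: 28 × €3 = €84
  P3->Inland2: 33 × €4 = €132
Total = 77 + 160 + 75 + 84 + 132 = €528.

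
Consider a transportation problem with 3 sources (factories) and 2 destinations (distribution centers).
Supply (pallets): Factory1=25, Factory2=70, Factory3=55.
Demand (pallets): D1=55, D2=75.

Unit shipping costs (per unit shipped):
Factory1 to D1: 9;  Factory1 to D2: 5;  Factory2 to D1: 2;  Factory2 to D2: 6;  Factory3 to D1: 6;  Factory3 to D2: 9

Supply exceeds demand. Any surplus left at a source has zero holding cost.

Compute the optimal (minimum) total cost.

One minimum-cost allocation:
  Factory1->D2: 25 × 5 = 125
  Factory2->D1: 55 × 2 = 110
  Factory2->D2: 15 × 6 = 90
  Factory3->D2: 35 × 9 = 315
Total = 125 + 110 + 90 + 315 = 640.

640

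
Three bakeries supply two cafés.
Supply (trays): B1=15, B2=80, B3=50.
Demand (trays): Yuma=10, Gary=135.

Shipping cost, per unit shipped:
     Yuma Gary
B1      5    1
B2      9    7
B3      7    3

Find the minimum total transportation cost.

745

An optimal shipping plan:
  B1–Gary: 15 trays
  B2–Yuma: 10 trays
  B2–Gary: 70 trays
  B3–Gary: 50 trays
Total cost = 745.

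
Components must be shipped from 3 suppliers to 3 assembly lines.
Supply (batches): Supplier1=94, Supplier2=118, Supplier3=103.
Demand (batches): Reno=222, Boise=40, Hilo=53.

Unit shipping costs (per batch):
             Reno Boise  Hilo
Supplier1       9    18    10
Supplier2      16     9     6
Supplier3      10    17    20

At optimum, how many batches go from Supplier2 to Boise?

The minimum-cost plan:
  Supplier1->Reno: 94 × 9 = 846
  Supplier2->Reno: 25 × 16 = 400
  Supplier2->Boise: 40 × 9 = 360
  Supplier2->Hilo: 53 × 6 = 318
  Supplier3->Reno: 103 × 10 = 1030
Total cost = 2954.
So Supplier2→Boise carries 40 batches.

40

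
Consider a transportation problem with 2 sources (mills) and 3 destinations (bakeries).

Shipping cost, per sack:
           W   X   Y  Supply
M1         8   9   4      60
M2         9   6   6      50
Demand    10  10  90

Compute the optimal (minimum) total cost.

Optimal allocation:
  M1 to Y: 60 × 4 = 240
  M2 to W: 10 × 9 = 90
  M2 to X: 10 × 6 = 60
  M2 to Y: 30 × 6 = 180
Total = 240 + 90 + 60 + 180 = 570.

570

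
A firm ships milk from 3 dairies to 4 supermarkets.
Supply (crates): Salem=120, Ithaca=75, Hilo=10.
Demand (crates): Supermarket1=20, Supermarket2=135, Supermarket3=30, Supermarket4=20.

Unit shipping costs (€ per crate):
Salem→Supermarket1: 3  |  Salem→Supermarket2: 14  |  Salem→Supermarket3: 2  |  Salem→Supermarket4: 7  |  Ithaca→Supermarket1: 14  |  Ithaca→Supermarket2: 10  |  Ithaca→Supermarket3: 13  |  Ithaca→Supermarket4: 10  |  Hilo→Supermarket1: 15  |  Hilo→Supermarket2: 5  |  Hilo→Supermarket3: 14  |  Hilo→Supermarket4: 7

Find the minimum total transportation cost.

Optimal allocation:
  Salem→Supermarket1: 20 × €3 = €60
  Salem→Supermarket2: 50 × €14 = €700
  Salem→Supermarket3: 30 × €2 = €60
  Salem→Supermarket4: 20 × €7 = €140
  Ithaca→Supermarket2: 75 × €10 = €750
  Hilo→Supermarket2: 10 × €5 = €50
Total = 60 + 700 + 60 + 140 + 750 + 50 = €1760.

1760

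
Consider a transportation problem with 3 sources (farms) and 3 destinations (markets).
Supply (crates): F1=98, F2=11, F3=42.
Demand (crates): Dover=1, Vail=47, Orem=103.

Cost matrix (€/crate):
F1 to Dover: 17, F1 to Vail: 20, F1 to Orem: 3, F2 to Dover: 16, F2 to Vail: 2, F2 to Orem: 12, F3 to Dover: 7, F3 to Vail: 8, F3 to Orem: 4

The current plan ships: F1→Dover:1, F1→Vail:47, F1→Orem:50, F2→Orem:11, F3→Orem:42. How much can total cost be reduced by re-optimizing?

Current plan cost = 1·17 + 47·20 + 50·3 + 11·12 + 42·4 = €1407.
Optimal plan:
  F1→Orem: 98 × €3 = €294
  F2→Vail: 11 × €2 = €22
  F3→Dover: 1 × €7 = €7
  F3→Vail: 36 × €8 = €288
  F3→Orem: 5 × €4 = €20
Optimal cost = €631.
Saving = 1407 − 631 = €776.

776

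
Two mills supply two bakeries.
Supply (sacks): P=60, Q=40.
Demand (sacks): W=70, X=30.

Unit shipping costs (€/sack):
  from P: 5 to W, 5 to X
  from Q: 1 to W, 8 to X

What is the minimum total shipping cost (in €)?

340

Optimal allocation:
  P to W: 30 sacks
  P to X: 30 sacks
  Q to W: 40 sacks
Total cost = €340.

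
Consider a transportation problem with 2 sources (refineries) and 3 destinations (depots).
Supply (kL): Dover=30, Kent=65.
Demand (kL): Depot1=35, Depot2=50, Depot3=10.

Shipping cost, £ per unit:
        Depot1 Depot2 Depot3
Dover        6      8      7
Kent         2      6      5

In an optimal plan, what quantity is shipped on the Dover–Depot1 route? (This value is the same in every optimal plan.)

The minimum-cost plan:
  Dover->Depot2: 30 kL
  Kent->Depot1: 35 kL
  Kent->Depot2: 20 kL
  Kent->Depot3: 10 kL
Total cost = £480.
The route Dover→Depot1 is not used.

0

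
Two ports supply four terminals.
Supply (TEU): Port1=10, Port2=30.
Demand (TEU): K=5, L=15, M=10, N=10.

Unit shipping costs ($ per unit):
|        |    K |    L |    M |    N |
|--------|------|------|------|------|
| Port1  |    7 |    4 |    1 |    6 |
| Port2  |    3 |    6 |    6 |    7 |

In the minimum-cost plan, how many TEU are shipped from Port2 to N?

Optimal shipments:
  Port1–M: 10 × $1 = $10
  Port2–K: 5 × $3 = $15
  Port2–L: 15 × $6 = $90
  Port2–N: 10 × $7 = $70
Total cost = $185.
So Port2→N carries 10 TEU.

10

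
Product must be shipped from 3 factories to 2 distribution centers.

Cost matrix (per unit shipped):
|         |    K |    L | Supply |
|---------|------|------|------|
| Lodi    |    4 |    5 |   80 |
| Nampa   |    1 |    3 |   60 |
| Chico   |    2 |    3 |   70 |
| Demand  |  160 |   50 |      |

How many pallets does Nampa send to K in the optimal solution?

60

Solving gives:
  Lodi to K: 30 pallets
  Lodi to L: 50 pallets
  Nampa to K: 60 pallets
  Chico to K: 70 pallets
Total cost = 570.
So Nampa→K carries 60 pallets.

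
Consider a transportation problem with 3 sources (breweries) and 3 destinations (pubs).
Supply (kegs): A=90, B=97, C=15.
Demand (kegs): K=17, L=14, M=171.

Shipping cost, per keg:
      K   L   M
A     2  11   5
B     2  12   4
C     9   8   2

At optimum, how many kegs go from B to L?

Optimal shipments:
  A–K: 17 × 2 = 34
  A–L: 14 × 11 = 154
  A–M: 59 × 5 = 295
  B–M: 97 × 4 = 388
  C–M: 15 × 2 = 30
Total cost = 901.
The route B→L is not used.

0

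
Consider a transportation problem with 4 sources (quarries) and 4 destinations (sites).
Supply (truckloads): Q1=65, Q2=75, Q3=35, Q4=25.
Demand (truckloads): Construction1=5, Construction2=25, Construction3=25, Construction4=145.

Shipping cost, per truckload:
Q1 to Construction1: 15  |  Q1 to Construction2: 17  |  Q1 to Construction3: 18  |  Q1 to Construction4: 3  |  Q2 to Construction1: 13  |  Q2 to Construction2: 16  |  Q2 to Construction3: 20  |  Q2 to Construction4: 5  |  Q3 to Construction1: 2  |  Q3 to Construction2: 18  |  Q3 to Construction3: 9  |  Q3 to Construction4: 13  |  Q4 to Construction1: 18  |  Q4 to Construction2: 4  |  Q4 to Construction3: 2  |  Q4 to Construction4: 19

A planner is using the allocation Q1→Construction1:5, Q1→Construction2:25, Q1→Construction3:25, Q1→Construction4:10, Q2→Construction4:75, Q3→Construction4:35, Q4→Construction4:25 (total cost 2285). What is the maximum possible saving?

1315

Current plan cost = 5·15 + 25·17 + 25·18 + 10·3 + 75·5 + 35·13 + 25·19 = 2285.
Optimal plan:
  Q1→Construction4: 65 × 3 = 195
  Q2→Construction4: 75 × 5 = 375
  Q3→Construction1: 5 × 2 = 10
  Q3→Construction3: 25 × 9 = 225
  Q3→Construction4: 5 × 13 = 65
  Q4→Construction2: 25 × 4 = 100
Optimal cost = 970.
Saving = 2285 − 970 = 1315.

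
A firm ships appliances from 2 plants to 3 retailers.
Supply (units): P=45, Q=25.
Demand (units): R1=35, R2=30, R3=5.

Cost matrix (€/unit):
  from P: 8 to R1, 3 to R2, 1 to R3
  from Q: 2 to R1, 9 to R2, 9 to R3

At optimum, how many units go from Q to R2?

0

The minimum-cost plan:
  P->R1: 10 × €8 = €80
  P->R2: 30 × €3 = €90
  P->R3: 5 × €1 = €5
  Q->R1: 25 × €2 = €50
Total cost = €225.
The route Q→R2 is not used.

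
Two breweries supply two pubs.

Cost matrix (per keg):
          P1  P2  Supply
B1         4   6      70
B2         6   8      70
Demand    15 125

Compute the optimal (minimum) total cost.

950

An optimal shipping plan:
  B1 to P2: 70 × 6 = 420
  B2 to P1: 15 × 6 = 90
  B2 to P2: 55 × 8 = 440
Total = 420 + 90 + 440 = 950.
(Supply check: B1 ships 70; B2 ships 70.)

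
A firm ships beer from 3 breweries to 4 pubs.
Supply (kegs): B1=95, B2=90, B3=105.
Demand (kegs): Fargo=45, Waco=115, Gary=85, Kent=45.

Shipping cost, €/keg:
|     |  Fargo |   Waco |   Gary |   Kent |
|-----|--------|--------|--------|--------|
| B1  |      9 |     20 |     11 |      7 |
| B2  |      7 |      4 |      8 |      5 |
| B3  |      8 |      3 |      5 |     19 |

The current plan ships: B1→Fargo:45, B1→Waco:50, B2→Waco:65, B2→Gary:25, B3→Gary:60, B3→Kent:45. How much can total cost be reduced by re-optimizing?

1410

Current plan cost = 45·9 + 50·20 + 65·4 + 25·8 + 60·5 + 45·19 = €3020.
Optimal plan:
  B1→Fargo: 45 × €9 = €405
  B1→Gary: 5 × €11 = €55
  B1→Kent: 45 × €7 = €315
  B2→Waco: 90 × €4 = €360
  B3→Waco: 25 × €3 = €75
  B3→Gary: 80 × €5 = €400
Optimal cost = €1610.
Saving = 3020 − 1610 = €1410.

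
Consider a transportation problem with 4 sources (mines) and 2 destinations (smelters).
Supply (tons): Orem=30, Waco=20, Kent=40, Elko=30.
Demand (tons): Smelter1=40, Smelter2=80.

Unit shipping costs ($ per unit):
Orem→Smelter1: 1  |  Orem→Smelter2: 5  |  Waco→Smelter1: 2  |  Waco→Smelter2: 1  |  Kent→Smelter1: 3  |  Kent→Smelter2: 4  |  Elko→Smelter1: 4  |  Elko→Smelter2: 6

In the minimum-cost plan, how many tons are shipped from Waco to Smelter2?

20

The minimum-cost plan:
  Orem to Smelter1: 30 × $1 = $30
  Waco to Smelter2: 20 × $1 = $20
  Kent to Smelter2: 40 × $4 = $160
  Elko to Smelter1: 10 × $4 = $40
  Elko to Smelter2: 20 × $6 = $120
Total cost = $370.
So Waco→Smelter2 carries 20 tons.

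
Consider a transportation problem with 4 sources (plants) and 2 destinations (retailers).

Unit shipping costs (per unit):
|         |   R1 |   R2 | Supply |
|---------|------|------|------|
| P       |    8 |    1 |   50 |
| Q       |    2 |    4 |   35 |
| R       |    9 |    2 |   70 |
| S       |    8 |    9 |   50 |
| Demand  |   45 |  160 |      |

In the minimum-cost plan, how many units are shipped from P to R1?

Optimal shipments:
  P→R2: 50 × 1 = 50
  Q→R1: 35 × 2 = 70
  R→R2: 70 × 2 = 140
  S→R1: 10 × 8 = 80
  S→R2: 40 × 9 = 360
Total cost = 700.
The route P→R1 is not used.

0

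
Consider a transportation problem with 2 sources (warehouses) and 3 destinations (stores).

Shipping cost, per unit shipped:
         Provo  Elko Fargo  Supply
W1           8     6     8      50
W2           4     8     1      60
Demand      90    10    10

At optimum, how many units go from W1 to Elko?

10

Solving gives:
  W1–Provo: 40 units
  W1–Elko: 10 units
  W2–Provo: 50 units
  W2–Fargo: 10 units
Total cost = 590.
So W1→Elko carries 10 units.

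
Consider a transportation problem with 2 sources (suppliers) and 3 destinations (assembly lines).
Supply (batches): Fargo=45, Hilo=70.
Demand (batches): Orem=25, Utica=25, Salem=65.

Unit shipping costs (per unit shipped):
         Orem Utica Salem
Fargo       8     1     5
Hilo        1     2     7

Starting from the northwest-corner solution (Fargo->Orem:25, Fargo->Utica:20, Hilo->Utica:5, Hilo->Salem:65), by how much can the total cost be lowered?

245

Current plan cost = 25·8 + 20·1 + 5·2 + 65·7 = 685.
Optimal plan:
  Fargo->Salem: 45 × 5 = 225
  Hilo->Orem: 25 × 1 = 25
  Hilo->Utica: 25 × 2 = 50
  Hilo->Salem: 20 × 7 = 140
Optimal cost = 440.
Saving = 685 − 440 = 245.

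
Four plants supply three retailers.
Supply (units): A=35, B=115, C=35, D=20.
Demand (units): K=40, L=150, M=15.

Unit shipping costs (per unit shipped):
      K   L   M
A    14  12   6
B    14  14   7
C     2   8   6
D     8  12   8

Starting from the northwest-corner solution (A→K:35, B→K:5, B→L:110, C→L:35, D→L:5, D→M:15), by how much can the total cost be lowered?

345

Current plan cost = 35·14 + 5·14 + 110·14 + 35·8 + 5·12 + 15·8 = 2560.
Optimal plan:
  A–L: 35 × 12 = 420
  B–L: 100 × 14 = 1400
  B–M: 15 × 7 = 105
  C–K: 35 × 2 = 70
  D–K: 5 × 8 = 40
  D–L: 15 × 12 = 180
Optimal cost = 2215.
Saving = 2560 − 2215 = 345.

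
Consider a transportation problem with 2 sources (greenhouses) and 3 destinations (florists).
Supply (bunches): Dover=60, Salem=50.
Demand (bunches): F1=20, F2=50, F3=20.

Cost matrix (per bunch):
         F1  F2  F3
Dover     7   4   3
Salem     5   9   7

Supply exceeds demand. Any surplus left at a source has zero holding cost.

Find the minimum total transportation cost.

400

Optimal allocation:
  Dover–F2: 50 bunches
  Dover–F3: 10 bunches
  Salem–F1: 20 bunches
  Salem–F3: 10 bunches
Total cost = 400.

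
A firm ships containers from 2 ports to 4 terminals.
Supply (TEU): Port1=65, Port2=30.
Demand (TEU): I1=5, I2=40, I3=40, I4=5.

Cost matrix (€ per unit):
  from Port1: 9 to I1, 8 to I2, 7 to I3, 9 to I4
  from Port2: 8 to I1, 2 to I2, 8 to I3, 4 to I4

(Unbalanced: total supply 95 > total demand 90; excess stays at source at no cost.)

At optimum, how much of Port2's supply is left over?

0

Minimum-cost shipments:
  Port1->I1: 5 × €9 = €45
  Port1->I2: 10 × €8 = €80
  Port1->I3: 40 × €7 = €280
  Port1->I4: 5 × €9 = €45
  Port2->I2: 30 × €2 = €60
Total cost = €510.
Port2 ships 30 of its 30, leaving 0.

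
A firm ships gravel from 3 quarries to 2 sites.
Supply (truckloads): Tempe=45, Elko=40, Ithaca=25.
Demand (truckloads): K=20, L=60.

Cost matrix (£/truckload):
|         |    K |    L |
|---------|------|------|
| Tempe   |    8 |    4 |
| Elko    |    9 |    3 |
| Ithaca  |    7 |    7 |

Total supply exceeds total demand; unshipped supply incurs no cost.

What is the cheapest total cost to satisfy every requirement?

340

An optimal shipping plan:
  Tempe–L: 20 × £4 = £80
  Elko–L: 40 × £3 = £120
  Ithaca–K: 20 × £7 = £140
Total = 80 + 120 + 140 = £340.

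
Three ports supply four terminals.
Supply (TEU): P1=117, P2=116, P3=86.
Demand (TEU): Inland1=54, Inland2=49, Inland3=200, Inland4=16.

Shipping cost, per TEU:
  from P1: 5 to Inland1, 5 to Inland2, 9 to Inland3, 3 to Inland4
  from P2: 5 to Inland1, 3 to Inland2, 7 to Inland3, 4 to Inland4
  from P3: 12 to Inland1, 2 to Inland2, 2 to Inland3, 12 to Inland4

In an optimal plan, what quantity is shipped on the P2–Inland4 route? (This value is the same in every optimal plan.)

0

Optimal shipments:
  P1–Inland1: 54 × 5 = 270
  P1–Inland2: 47 × 5 = 235
  P1–Inland4: 16 × 3 = 48
  P2–Inland2: 2 × 3 = 6
  P2–Inland3: 114 × 7 = 798
  P3–Inland3: 86 × 2 = 172
Total cost = 1529.
The route P2→Inland4 is not used.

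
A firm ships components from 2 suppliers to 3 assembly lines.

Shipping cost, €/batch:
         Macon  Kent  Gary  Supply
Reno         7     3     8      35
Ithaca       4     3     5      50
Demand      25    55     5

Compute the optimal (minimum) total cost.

290

An optimal shipping plan:
  Reno->Kent: 35 batches
  Ithaca->Macon: 25 batches
  Ithaca->Kent: 20 batches
  Ithaca->Gary: 5 batches
Total cost = €290.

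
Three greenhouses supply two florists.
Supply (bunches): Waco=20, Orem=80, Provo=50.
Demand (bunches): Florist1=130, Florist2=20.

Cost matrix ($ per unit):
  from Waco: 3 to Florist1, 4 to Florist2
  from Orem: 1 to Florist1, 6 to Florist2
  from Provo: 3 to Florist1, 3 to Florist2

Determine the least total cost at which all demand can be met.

One minimum-cost allocation:
  Waco to Florist1: 20 × $3 = $60
  Orem to Florist1: 80 × $1 = $80
  Provo to Florist1: 30 × $3 = $90
  Provo to Florist2: 20 × $3 = $60
Total = 60 + 80 + 90 + 60 = $290.

290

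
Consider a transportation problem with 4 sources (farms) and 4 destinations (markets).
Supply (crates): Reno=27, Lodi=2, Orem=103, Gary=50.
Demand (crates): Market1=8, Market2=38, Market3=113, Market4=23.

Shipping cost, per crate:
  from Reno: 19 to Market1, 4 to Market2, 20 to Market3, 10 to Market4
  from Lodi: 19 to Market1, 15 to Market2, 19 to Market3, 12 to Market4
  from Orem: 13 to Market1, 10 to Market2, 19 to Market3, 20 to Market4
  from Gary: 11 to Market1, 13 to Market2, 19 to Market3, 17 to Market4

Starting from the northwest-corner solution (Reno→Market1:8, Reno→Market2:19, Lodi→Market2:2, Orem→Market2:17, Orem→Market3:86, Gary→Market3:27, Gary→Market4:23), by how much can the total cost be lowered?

Current plan cost = 8·19 + 19·4 + 2·15 + 17·10 + 86·19 + 27·19 + 23·17 = 2966.
Optimal plan:
  Reno->Market2: 6 crates
  Reno->Market4: 21 crates
  Lodi->Market4: 2 crates
  Orem->Market2: 32 crates
  Orem->Market3: 71 crates
  Gary->Market1: 8 crates
  Gary->Market3: 42 crates
Optimal cost = 2813.
Saving = 2966 − 2813 = 153.

153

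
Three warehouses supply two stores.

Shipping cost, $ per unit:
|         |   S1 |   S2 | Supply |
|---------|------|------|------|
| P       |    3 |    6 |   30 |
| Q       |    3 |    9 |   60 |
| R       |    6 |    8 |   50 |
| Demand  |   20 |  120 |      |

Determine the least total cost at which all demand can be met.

An optimal shipping plan:
  P to S2: 30 units
  Q to S1: 20 units
  Q to S2: 40 units
  R to S2: 50 units
Total cost = $1000.

1000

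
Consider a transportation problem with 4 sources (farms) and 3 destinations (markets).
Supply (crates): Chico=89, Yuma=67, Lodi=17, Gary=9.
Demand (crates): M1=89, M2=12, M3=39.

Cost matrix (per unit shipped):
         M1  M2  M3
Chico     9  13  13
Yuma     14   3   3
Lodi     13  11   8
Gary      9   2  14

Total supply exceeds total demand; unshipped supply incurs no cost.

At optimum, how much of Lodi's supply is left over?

17

Minimum-cost shipments:
  Chico->M1: 89 crates
  Yuma->M2: 3 crates
  Yuma->M3: 39 crates
  Gary->M2: 9 crates
Total cost = 945.
Lodi ships 0 of its 17, leaving 17.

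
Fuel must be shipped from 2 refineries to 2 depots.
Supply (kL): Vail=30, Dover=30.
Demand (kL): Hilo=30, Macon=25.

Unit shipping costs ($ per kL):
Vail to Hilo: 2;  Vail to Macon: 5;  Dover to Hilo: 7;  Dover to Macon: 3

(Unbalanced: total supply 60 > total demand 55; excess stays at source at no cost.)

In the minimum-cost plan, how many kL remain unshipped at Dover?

5

Minimum-cost shipments:
  Vail->Hilo: 30 × $2 = $60
  Dover->Macon: 25 × $3 = $75
Total cost = $135.
Dover ships 25 of its 30, leaving 5.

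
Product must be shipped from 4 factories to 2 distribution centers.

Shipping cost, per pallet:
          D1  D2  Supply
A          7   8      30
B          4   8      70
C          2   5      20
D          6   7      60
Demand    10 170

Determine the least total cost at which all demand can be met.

An optimal shipping plan:
  A->D2: 30 pallets
  B->D1: 10 pallets
  B->D2: 60 pallets
  C->D2: 20 pallets
  D->D2: 60 pallets
Total cost = 1280.

1280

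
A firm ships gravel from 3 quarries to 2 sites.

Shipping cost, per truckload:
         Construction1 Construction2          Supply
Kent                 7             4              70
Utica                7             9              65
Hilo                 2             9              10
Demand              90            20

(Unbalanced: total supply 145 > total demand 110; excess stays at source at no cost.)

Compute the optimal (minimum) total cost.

660

One minimum-cost allocation:
  Kent–Construction1: 15 × 7 = 105
  Kent–Construction2: 20 × 4 = 80
  Utica–Construction1: 65 × 7 = 455
  Hilo–Construction1: 10 × 2 = 20
Total = 105 + 80 + 455 + 20 = 660.
(Supply check: Kent ships 35; Utica ships 65; Hilo ships 10.)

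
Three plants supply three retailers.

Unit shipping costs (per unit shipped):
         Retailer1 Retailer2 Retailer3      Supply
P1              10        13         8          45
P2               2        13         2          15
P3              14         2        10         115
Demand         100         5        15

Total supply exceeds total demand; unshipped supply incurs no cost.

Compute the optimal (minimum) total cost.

1200

One minimum-cost allocation:
  P1 to Retailer1: 45 units
  P2 to Retailer1: 15 units
  P3 to Retailer1: 40 units
  P3 to Retailer2: 5 units
  P3 to Retailer3: 15 units
Total cost = 1200.
(Supply check: P1 ships 45; P2 ships 15; P3 ships 60.)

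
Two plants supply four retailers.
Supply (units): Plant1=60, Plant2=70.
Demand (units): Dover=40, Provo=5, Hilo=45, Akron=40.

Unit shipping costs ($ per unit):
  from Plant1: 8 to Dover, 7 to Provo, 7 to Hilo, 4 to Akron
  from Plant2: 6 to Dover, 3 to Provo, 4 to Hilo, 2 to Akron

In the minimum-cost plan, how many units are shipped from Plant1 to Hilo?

0

The minimum-cost plan:
  Plant1→Dover: 40 × $8 = $320
  Plant1→Akron: 20 × $4 = $80
  Plant2→Provo: 5 × $3 = $15
  Plant2→Hilo: 45 × $4 = $180
  Plant2→Akron: 20 × $2 = $40
Total cost = $635.
The route Plant1→Hilo is not used.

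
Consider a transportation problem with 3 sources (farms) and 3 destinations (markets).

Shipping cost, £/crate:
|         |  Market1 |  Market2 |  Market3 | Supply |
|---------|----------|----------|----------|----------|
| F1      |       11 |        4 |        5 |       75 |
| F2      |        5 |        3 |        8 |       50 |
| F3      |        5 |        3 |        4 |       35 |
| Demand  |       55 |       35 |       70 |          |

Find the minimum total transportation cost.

735

A cheapest plan:
  F1 to Market2: 5 × £4 = £20
  F1 to Market3: 70 × £5 = £350
  F2 to Market1: 50 × £5 = £250
  F3 to Market1: 5 × £5 = £25
  F3 to Market2: 30 × £3 = £90
Total = 20 + 350 + 250 + 25 + 90 = £735.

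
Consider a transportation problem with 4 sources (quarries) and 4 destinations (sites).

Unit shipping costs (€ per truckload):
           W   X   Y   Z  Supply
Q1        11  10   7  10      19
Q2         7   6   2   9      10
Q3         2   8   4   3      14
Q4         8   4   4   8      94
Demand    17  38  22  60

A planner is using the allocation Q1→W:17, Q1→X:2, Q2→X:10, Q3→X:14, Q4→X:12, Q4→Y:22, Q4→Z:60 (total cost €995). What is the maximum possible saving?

205

Current plan cost = 17·11 + 2·10 + 10·6 + 14·8 + 12·4 + 22·4 + 60·8 = €995.
Optimal plan:
  Q1->Z: 19 × €10 = €190
  Q2->Y: 10 × €2 = €20
  Q3->W: 14 × €2 = €28
  Q4->W: 3 × €8 = €24
  Q4->X: 38 × €4 = €152
  Q4->Y: 12 × €4 = €48
  Q4->Z: 41 × €8 = €328
Optimal cost = €790.
Saving = 995 − 790 = €205.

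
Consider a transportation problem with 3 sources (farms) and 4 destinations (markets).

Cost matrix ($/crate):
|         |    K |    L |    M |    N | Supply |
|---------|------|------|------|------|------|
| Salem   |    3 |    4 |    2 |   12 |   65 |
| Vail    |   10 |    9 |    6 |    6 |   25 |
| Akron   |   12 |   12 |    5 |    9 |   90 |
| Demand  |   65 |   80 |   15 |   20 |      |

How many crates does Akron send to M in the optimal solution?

Solving gives:
  Salem→K: 65 × $3 = $195
  Vail→L: 25 × $9 = $225
  Akron→L: 55 × $12 = $660
  Akron→M: 15 × $5 = $75
  Akron→N: 20 × $9 = $180
Total cost = $1335.
So Akron→M carries 15 crates.

15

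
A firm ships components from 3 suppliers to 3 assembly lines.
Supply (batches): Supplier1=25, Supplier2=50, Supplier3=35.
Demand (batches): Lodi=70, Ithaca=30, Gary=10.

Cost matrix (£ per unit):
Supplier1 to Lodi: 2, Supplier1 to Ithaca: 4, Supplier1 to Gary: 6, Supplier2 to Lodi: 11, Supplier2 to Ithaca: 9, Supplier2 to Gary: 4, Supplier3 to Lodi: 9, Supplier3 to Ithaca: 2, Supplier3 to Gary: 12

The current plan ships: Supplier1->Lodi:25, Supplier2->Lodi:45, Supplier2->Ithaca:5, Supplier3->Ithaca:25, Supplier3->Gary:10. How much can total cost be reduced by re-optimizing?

Current plan cost = 25·2 + 45·11 + 5·9 + 25·2 + 10·12 = £760.
Optimal plan:
  Supplier1->Lodi: 25 × £2 = £50
  Supplier2->Lodi: 40 × £11 = £440
  Supplier2->Gary: 10 × £4 = £40
  Supplier3->Lodi: 5 × £9 = £45
  Supplier3->Ithaca: 30 × £2 = £60
Optimal cost = £635.
Saving = 760 − 635 = £125.

125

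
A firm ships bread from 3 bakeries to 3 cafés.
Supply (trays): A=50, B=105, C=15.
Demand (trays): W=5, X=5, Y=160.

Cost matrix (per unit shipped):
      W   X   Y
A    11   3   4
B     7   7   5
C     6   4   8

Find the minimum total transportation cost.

815

One minimum-cost allocation:
  A–Y: 50 trays
  B–Y: 105 trays
  C–W: 5 trays
  C–X: 5 trays
  C–Y: 5 trays
Total cost = 815.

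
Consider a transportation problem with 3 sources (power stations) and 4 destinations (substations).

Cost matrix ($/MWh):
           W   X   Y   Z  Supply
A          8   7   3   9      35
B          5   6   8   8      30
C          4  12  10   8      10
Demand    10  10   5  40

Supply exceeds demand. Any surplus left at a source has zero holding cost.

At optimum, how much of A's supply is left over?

10

Minimum-cost shipments:
  A->Y: 5 MWh
  A->Z: 20 MWh
  B->X: 10 MWh
  B->Z: 20 MWh
  C->W: 10 MWh
Total cost = $455.
A ships 25 of its 35, leaving 10.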